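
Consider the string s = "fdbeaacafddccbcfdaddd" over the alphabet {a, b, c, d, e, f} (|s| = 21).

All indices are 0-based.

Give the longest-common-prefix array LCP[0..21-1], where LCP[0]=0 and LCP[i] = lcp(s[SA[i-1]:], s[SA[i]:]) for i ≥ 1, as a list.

rank→(start, suffix):
  0 → (4, 'aacafddccbcfdaddd')
  1 → (5, 'acafddccbcfdaddd')
  2 → (17, 'addd')
  3 → (7, 'afddccbcfdaddd')
  4 → (13, 'bcfdaddd')
  5 → (2, 'beaacafddccbcfdaddd')
  6 → (6, 'cafddccbcfdaddd')
  7 → (12, 'cbcfdaddd')
  8 → (11, 'ccbcfdaddd')
  9 → (14, 'cfdaddd')
  10 → (20, 'd')
  11 → (16, 'daddd')
  12 → (1, 'dbeaacafddccbcfdaddd')
  13 → (10, 'dccbcfdaddd')
  14 → (19, 'dd')
  15 → (9, 'ddccbcfdaddd')
  16 → (18, 'ddd')
  17 → (3, 'eaacafddccbcfdaddd')
  18 → (15, 'fdaddd')
  19 → (0, 'fdbeaacafddccbcfdaddd')
  20 → (8, 'fddccbcfdaddd')

SA = [4, 5, 17, 7, 13, 2, 6, 12, 11, 14, 20, 16, 1, 10, 19, 9, 18, 3, 15, 0, 8]
rank  pair      lcp
   1  s[4:],s[5:]  1  'a'
   2  s[5:],s[17:]  1  'a'
   3  s[17:],s[7:]  1  'a'
   4  s[7:],s[13:]  0  ''
   5  s[13:],s[2:]  1  'b'
   6  s[2:],s[6:]  0  ''
   7  s[6:],s[12:]  1  'c'
   8  s[12:],s[11:]  1  'c'
   9  s[11:],s[14:]  1  'c'
  10  s[14:],s[20:]  0  ''
  11  s[20:],s[16:]  1  'd'
  12  s[16:],s[1:]  1  'd'
  13  s[1:],s[10:]  1  'd'
  14  s[10:],s[19:]  1  'd'
  15  s[19:],s[9:]  2  'dd'
  16  s[9:],s[18:]  2  'dd'
  17  s[18:],s[3:]  0  ''
  18  s[3:],s[15:]  0  ''
  19  s[15:],s[0:]  2  'fd'
  20  s[0:],s[8:]  2  'fd'

[0, 1, 1, 1, 0, 1, 0, 1, 1, 1, 0, 1, 1, 1, 1, 2, 2, 0, 0, 2, 2]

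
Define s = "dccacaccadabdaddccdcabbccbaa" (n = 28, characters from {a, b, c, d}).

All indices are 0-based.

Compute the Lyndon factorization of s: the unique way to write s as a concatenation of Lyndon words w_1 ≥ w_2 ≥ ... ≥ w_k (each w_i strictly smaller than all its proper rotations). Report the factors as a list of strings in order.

emit factor 1: 'd' (i=0, period=1)
emit factor 2: 'c' (i=1, period=1)
emit factor 3: 'c' (i=2, period=1)
emit factor 4: 'acaccad' (i=3, period=7)
emit factor 5: 'abdaddccdc' (i=10, period=10)
emit factor 6: 'abbccb' (i=20, period=6)
emit factor 7: 'a' (i=26, period=1)
emit factor 8: 'a' (i=27, period=1)

["d", "c", "c", "acaccad", "abdaddccdc", "abbccb", "a", "a"]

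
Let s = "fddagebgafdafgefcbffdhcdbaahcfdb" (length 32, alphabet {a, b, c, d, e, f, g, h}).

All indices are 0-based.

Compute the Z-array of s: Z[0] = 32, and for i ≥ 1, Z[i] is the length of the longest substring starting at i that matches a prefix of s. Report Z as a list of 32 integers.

Z[0]=32
i=1: outside box; Z[1]=0
i=2: outside box; Z[2]=0
i=3: outside box; Z[3]=0
i=4: outside box; Z[4]=0
i=5: outside box; Z[5]=0
i=6: outside box; Z[6]=0
i=7: outside box; Z[7]=0
i=8: outside box; Z[8]=0
i=9: outside box; Z[9]=2 grow→box=[9,11)
i=10: min(r-i=1, Z[1]=0)=0; Z[10]=0
i=11: outside box; Z[11]=0
i=12: outside box; Z[12]=1 grow→box=[12,13)
i=13: outside box; Z[13]=0
i=14: outside box; Z[14]=0
i=15: outside box; Z[15]=1 grow→box=[15,16)
i=16: outside box; Z[16]=0
i=17: outside box; Z[17]=0
i=18: outside box; Z[18]=1 grow→box=[18,19)
i=19: outside box; Z[19]=2 grow→box=[19,21)
i=20: min(r-i=1, Z[1]=0)=0; Z[20]=0
i=21: outside box; Z[21]=0
i=22: outside box; Z[22]=0
i=23: outside box; Z[23]=0
i=24: outside box; Z[24]=0
i=25: outside box; Z[25]=0
i=26: outside box; Z[26]=0
i=27: outside box; Z[27]=0
i=28: outside box; Z[28]=0
i=29: outside box; Z[29]=2 grow→box=[29,31)
i=30: min(r-i=1, Z[1]=0)=0; Z[30]=0
i=31: outside box; Z[31]=0

[32, 0, 0, 0, 0, 0, 0, 0, 0, 2, 0, 0, 1, 0, 0, 1, 0, 0, 1, 2, 0, 0, 0, 0, 0, 0, 0, 0, 0, 2, 0, 0]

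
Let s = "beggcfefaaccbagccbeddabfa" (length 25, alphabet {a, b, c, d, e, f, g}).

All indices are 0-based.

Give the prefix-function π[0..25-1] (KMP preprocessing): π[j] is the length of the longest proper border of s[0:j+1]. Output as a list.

[0, 0, 0, 0, 0, 0, 0, 0, 0, 0, 0, 0, 1, 0, 0, 0, 0, 1, 2, 0, 0, 0, 1, 0, 0]

π[0] = 0
j=1 s[j]='e': π[1]=0 (border '')
j=2 s[j]='g': π[2]=0 (border '')
j=3 s[j]='g': π[3]=0 (border '')
j=4 s[j]='c': π[4]=0 (border '')
j=5 s[j]='f': π[5]=0 (border '')
j=6 s[j]='e': π[6]=0 (border '')
j=7 s[j]='f': π[7]=0 (border '')
j=8 s[j]='a': π[8]=0 (border '')
j=9 s[j]='a': π[9]=0 (border '')
j=10 s[j]='c': π[10]=0 (border '')
j=11 s[j]='c': π[11]=0 (border '')
j=12 s[j]='b': π[12]=1 (border 'b')
j=13 s[j]='a': k: 1→0; π[13]=0 (border '')
j=14 s[j]='g': π[14]=0 (border '')
j=15 s[j]='c': π[15]=0 (border '')
j=16 s[j]='c': π[16]=0 (border '')
j=17 s[j]='b': π[17]=1 (border 'b')
j=18 s[j]='e': π[18]=2 (border 'be')
j=19 s[j]='d': k: 2→0; π[19]=0 (border '')
j=20 s[j]='d': π[20]=0 (border '')
j=21 s[j]='a': π[21]=0 (border '')
j=22 s[j]='b': π[22]=1 (border 'b')
j=23 s[j]='f': k: 1→0; π[23]=0 (border '')
j=24 s[j]='a': π[24]=0 (border '')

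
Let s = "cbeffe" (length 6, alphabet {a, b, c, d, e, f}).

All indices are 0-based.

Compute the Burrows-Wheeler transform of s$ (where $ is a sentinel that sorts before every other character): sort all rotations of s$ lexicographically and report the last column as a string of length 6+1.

ec$fbfe

rank  rotation last
    0  $cbeffe  e
    1  beffe$c  c
    2  cbeffe$  $
    3  e$cbeff  f
    4  effe$cb  b
    5  fe$cbef  f
    6  ffe$cbe  e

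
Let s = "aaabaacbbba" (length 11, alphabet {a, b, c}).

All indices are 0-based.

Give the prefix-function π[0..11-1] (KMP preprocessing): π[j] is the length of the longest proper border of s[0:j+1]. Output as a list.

π[0] = 0
j=1 s[j]='a': π[1]=1 (border 'a')
j=2 s[j]='a': π[2]=2 (border 'aa')
j=3 s[j]='b': k: 2→1→0; π[3]=0 (border '')
j=4 s[j]='a': π[4]=1 (border 'a')
j=5 s[j]='a': π[5]=2 (border 'aa')
j=6 s[j]='c': k: 2→1→0; π[6]=0 (border '')
j=7 s[j]='b': π[7]=0 (border '')
j=8 s[j]='b': π[8]=0 (border '')
j=9 s[j]='b': π[9]=0 (border '')
j=10 s[j]='a': π[10]=1 (border 'a')

[0, 1, 2, 0, 1, 2, 0, 0, 0, 0, 1]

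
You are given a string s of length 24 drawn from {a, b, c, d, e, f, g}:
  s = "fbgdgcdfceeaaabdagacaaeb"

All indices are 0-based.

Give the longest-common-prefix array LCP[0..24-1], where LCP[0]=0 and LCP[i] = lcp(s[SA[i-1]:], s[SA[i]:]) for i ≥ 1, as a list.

[0, 2, 2, 1, 1, 1, 1, 0, 1, 1, 0, 1, 1, 0, 1, 1, 0, 1, 1, 0, 1, 0, 1, 1]

sorted suffixes:
  #0 SA[0]=11  'aaabdagacaaeb'
  #1 SA[1]=12  'aabdagacaaeb'
  #2 SA[2]=20  'aaeb'
  #3 SA[3]=13  'abdagacaaeb'
  #4 SA[4]=18  'acaaeb'
  #5 SA[5]=21  'aeb'
  #6 SA[6]=16  'agacaaeb'
  #7 SA[7]=23  'b'
  #8 SA[8]=14  'bdagacaaeb'
  #9 SA[9]=1  'bgdgcdfceeaaabdagacaaeb'
  #10 SA[10]=19  'caaeb'
  #11 SA[11]=5  'cdfceeaaabdagacaaeb'
  #12 SA[12]=8  'ceeaaabdagacaaeb'
  #13 SA[13]=15  'dagacaaeb'
  #14 SA[14]=6  'dfceeaaabdagacaaeb'
  #15 SA[15]=3  'dgcdfceeaaabdagacaaeb'
  #16 SA[16]=10  'eaaabdagacaaeb'
  #17 SA[17]=22  'eb'
  #18 SA[18]=9  'eeaaabdagacaaeb'
  #19 SA[19]=0  'fbgdgcdfceeaaabdagacaaeb'
  #20 SA[20]=7  'fceeaaabdagacaaeb'
  #21 SA[21]=17  'gacaaeb'
  #22 SA[22]=4  'gcdfceeaaabdagacaaeb'
  #23 SA[23]=2  'gdgcdfceeaaabdagacaaeb'

SA = [11, 12, 20, 13, 18, 21, 16, 23, 14, 1, 19, 5, 8, 15, 6, 3, 10, 22, 9, 0, 7, 17, 4, 2]
[i] adj suffixes → lcp
  [1] 11/12 → 2 ('aa')
  [2] 12/20 → 2 ('aa')
  [3] 20/13 → 1 ('a')
  [4] 13/18 → 1 ('a')
  [5] 18/21 → 1 ('a')
  [6] 21/16 → 1 ('a')
  [7] 16/23 → 0 ('')
  [8] 23/14 → 1 ('b')
  [9] 14/1 → 1 ('b')
  [10] 1/19 → 0 ('')
  [11] 19/5 → 1 ('c')
  [12] 5/8 → 1 ('c')
  [13] 8/15 → 0 ('')
  [14] 15/6 → 1 ('d')
  [15] 6/3 → 1 ('d')
  [16] 3/10 → 0 ('')
  [17] 10/22 → 1 ('e')
  [18] 22/9 → 1 ('e')
  [19] 9/0 → 0 ('')
  [20] 0/7 → 1 ('f')
  [21] 7/17 → 0 ('')
  [22] 17/4 → 1 ('g')
  [23] 4/2 → 1 ('g')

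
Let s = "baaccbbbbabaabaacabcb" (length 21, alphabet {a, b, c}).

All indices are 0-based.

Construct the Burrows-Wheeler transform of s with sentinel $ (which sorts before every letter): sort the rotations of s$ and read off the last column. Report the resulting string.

rank  rotation                last
    0  $baaccbbbbabaabaacabcb  b
    1  aabaacabcb$baaccbbbbab  b
    2  aacabcb$baaccbbbbabaab  b
    3  aaccbbbbabaabaacabcb$b  b
    4  abaabaacabcb$baaccbbbb  b
    5  abaacabcb$baaccbbbbaba  a
    6  abcb$baaccbbbbabaabaac  c
    7  acabcb$baaccbbbbabaaba  a
    8  accbbbbabaabaacabcb$ba  a
    9  b$baaccbbbbabaabaacabc  c
   10  baabaacabcb$baaccbbbba  a
   11  baacabcb$baaccbbbbabaa  a
   12  baaccbbbbabaabaacabcb$  $
   13  babaabaacabcb$baaccbbb  b
   14  bbabaabaacabcb$baaccbb  b
   15  bbbabaabaacabcb$baaccb  b
   16  bbbbabaabaacabcb$baacc  c
   17  bcb$baaccbbbbabaabaaca  a
   18  cabcb$baaccbbbbabaabaa  a
   19  cb$baaccbbbbabaabaacab  b
   20  cbbbbabaabaacabcb$baac  c
   21  ccbbbbabaabaacabcb$baa  a

bbbbbacaacaa$bbbcaabca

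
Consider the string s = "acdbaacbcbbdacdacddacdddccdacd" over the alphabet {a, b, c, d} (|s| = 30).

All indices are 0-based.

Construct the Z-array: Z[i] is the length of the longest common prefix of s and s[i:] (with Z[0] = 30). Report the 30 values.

[30, 0, 0, 0, 1, 2, 0, 0, 0, 0, 0, 0, 3, 0, 0, 3, 0, 0, 0, 3, 0, 0, 0, 0, 0, 0, 0, 3, 0, 0]

Z[0]=30
i=1: i≥r, start 0; Z[1]=0
i=2: i≥r, start 0; Z[2]=0
i=3: i≥r, start 0; Z[3]=0
i=4: i≥r, start 0; Z[4]=1 grow→box=[4,5)
i=5: i≥r, start 0; Z[5]=2 grow→box=[5,7)
i=6: min(r-i=1, Z[1]=0)=0; Z[6]=0
i=7: i≥r, start 0; Z[7]=0
i=8: i≥r, start 0; Z[8]=0
i=9: i≥r, start 0; Z[9]=0
i=10: i≥r, start 0; Z[10]=0
i=11: i≥r, start 0; Z[11]=0
i=12: i≥r, start 0; Z[12]=3 grow→box=[12,15)
i=13: min(r-i=2, Z[1]=0)=0; Z[13]=0
i=14: min(r-i=1, Z[2]=0)=0; Z[14]=0
i=15: i≥r, start 0; Z[15]=3 grow→box=[15,18)
i=16: min(r-i=2, Z[1]=0)=0; Z[16]=0
i=17: min(r-i=1, Z[2]=0)=0; Z[17]=0
i=18: i≥r, start 0; Z[18]=0
i=19: i≥r, start 0; Z[19]=3 grow→box=[19,22)
i=20: min(r-i=2, Z[1]=0)=0; Z[20]=0
i=21: min(r-i=1, Z[2]=0)=0; Z[21]=0
i=22: i≥r, start 0; Z[22]=0
i=23: i≥r, start 0; Z[23]=0
i=24: i≥r, start 0; Z[24]=0
i=25: i≥r, start 0; Z[25]=0
i=26: i≥r, start 0; Z[26]=0
i=27: i≥r, start 0; Z[27]=3 grow→box=[27,30)
i=28: min(r-i=2, Z[1]=0)=0; Z[28]=0
i=29: min(r-i=1, Z[2]=0)=0; Z[29]=0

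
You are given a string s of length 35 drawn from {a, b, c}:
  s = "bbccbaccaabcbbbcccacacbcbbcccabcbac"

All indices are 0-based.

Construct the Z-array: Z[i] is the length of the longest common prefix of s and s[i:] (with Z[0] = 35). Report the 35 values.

[35, 1, 0, 0, 1, 0, 0, 0, 0, 0, 1, 0, 2, 4, 1, 0, 0, 0, 0, 0, 0, 0, 1, 0, 4, 1, 0, 0, 0, 0, 1, 0, 1, 0, 0]

Z[0]=35
i=1: outside box; Z[1]=1 extend→box=[1,2)
i=2: outside box; Z[2]=0
i=3: outside box; Z[3]=0
i=4: outside box; Z[4]=1 extend→box=[4,5)
i=5: outside box; Z[5]=0
i=6: outside box; Z[6]=0
i=7: outside box; Z[7]=0
i=8: outside box; Z[8]=0
i=9: outside box; Z[9]=0
i=10: outside box; Z[10]=1 extend→box=[10,11)
i=11: outside box; Z[11]=0
i=12: outside box; Z[12]=2 extend→box=[12,14)
i=13: min(r-i=1, Z[1]=1)=1; Z[13]=4 extend→box=[13,17)
i=14: min(r-i=3, Z[1]=1)=1; Z[14]=1
i=15: min(r-i=2, Z[2]=0)=0; Z[15]=0
i=16: min(r-i=1, Z[3]=0)=0; Z[16]=0
i=17: outside box; Z[17]=0
i=18: outside box; Z[18]=0
i=19: outside box; Z[19]=0
i=20: outside box; Z[20]=0
i=21: outside box; Z[21]=0
i=22: outside box; Z[22]=1 extend→box=[22,23)
i=23: outside box; Z[23]=0
i=24: outside box; Z[24]=4 extend→box=[24,28)
i=25: min(r-i=3, Z[1]=1)=1; Z[25]=1
i=26: min(r-i=2, Z[2]=0)=0; Z[26]=0
i=27: min(r-i=1, Z[3]=0)=0; Z[27]=0
i=28: outside box; Z[28]=0
i=29: outside box; Z[29]=0
i=30: outside box; Z[30]=1 extend→box=[30,31)
i=31: outside box; Z[31]=0
i=32: outside box; Z[32]=1 extend→box=[32,33)
i=33: outside box; Z[33]=0
i=34: outside box; Z[34]=0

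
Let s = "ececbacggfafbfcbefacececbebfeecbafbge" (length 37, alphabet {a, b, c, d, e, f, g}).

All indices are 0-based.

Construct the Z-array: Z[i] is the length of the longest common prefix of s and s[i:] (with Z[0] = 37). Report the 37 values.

Z[0]=37
i=1: outside box; Z[1]=0
i=2: outside box; Z[2]=2 scan→box=[2,4)
i=3: min(r-i=1, Z[1]=0)=0; Z[3]=0
i=4: outside box; Z[4]=0
i=5: outside box; Z[5]=0
i=6: outside box; Z[6]=0
i=7: outside box; Z[7]=0
i=8: outside box; Z[8]=0
i=9: outside box; Z[9]=0
i=10: outside box; Z[10]=0
i=11: outside box; Z[11]=0
i=12: outside box; Z[12]=0
i=13: outside box; Z[13]=0
i=14: outside box; Z[14]=0
i=15: outside box; Z[15]=0
i=16: outside box; Z[16]=1 scan→box=[16,17)
i=17: outside box; Z[17]=0
i=18: outside box; Z[18]=0
i=19: outside box; Z[19]=0
i=20: outside box; Z[20]=5 scan→box=[20,25)
i=21: min(r-i=4, Z[1]=0)=0; Z[21]=0
i=22: min(r-i=3, Z[2]=2)=2; Z[22]=2
i=23: min(r-i=2, Z[3]=0)=0; Z[23]=0
i=24: min(r-i=1, Z[4]=0)=0; Z[24]=0
i=25: outside box; Z[25]=1 scan→box=[25,26)
i=26: outside box; Z[26]=0
i=27: outside box; Z[27]=0
i=28: outside box; Z[28]=1 scan→box=[28,29)
i=29: outside box; Z[29]=2 scan→box=[29,31)
i=30: min(r-i=1, Z[1]=0)=0; Z[30]=0
i=31: outside box; Z[31]=0
i=32: outside box; Z[32]=0
i=33: outside box; Z[33]=0
i=34: outside box; Z[34]=0
i=35: outside box; Z[35]=0
i=36: outside box; Z[36]=1 scan→box=[36,37)

[37, 0, 2, 0, 0, 0, 0, 0, 0, 0, 0, 0, 0, 0, 0, 0, 1, 0, 0, 0, 5, 0, 2, 0, 0, 1, 0, 0, 1, 2, 0, 0, 0, 0, 0, 0, 1]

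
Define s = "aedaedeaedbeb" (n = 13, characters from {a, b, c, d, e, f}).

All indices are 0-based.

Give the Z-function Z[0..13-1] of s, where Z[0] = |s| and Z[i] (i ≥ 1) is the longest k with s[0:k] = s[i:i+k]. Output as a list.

Z[0]=13
i=1: fresh scan; Z[1]=0
i=2: fresh scan; Z[2]=0
i=3: fresh scan; Z[3]=3 grow→box=[3,6)
i=4: min(r-i=2, Z[1]=0)=0; Z[4]=0
i=5: min(r-i=1, Z[2]=0)=0; Z[5]=0
i=6: fresh scan; Z[6]=0
i=7: fresh scan; Z[7]=3 grow→box=[7,10)
i=8: min(r-i=2, Z[1]=0)=0; Z[8]=0
i=9: min(r-i=1, Z[2]=0)=0; Z[9]=0
i=10: fresh scan; Z[10]=0
i=11: fresh scan; Z[11]=0
i=12: fresh scan; Z[12]=0

[13, 0, 0, 3, 0, 0, 0, 3, 0, 0, 0, 0, 0]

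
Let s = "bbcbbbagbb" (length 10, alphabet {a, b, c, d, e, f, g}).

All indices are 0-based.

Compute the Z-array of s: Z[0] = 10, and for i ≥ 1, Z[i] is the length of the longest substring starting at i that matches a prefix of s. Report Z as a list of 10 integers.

Z[0]=10
i=1: outside box; Z[1]=1 grow→box=[1,2)
i=2: outside box; Z[2]=0
i=3: outside box; Z[3]=2 grow→box=[3,5)
i=4: min(r-i=1, Z[1]=1)=1; Z[4]=2 grow→box=[4,6)
i=5: min(r-i=1, Z[1]=1)=1; Z[5]=1
i=6: outside box; Z[6]=0
i=7: outside box; Z[7]=0
i=8: outside box; Z[8]=2 grow→box=[8,10)
i=9: min(r-i=1, Z[1]=1)=1; Z[9]=1

[10, 1, 0, 2, 2, 1, 0, 0, 2, 1]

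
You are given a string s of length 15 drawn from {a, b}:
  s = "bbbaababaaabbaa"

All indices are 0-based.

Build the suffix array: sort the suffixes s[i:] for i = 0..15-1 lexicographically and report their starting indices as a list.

rank→(start, suffix):
  0 → (14, 'a')
  1 → (13, 'aa')
  2 → (8, 'aaabbaa')
  3 → (3, 'aababaaabbaa')
  4 → (9, 'aabbaa')
  5 → (6, 'abaaabbaa')
  6 → (4, 'ababaaabbaa')
  7 → (10, 'abbaa')
  8 → (12, 'baa')
  9 → (7, 'baaabbaa')
  10 → (2, 'baababaaabbaa')
  11 → (5, 'babaaabbaa')
  12 → (11, 'bbaa')
  13 → (1, 'bbaababaaabbaa')
  14 → (0, 'bbbaababaaabbaa')

[14, 13, 8, 3, 9, 6, 4, 10, 12, 7, 2, 5, 11, 1, 0]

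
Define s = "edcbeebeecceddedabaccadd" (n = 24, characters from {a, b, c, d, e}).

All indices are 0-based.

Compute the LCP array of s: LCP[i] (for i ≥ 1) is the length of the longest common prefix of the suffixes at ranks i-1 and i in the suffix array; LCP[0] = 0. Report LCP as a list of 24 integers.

[0, 1, 1, 0, 1, 3, 0, 1, 1, 2, 1, 0, 1, 1, 1, 2, 1, 0, 1, 1, 2, 2, 1, 2]

rank | idx | suffix
   0 |  16 | abaccadd
   1 |  18 | accadd
   2 |  21 | add
   3 |  17 | baccadd
   4 |   3 | beebeecceddedabaccadd
   5 |   6 | beecceddedabaccadd
   6 |  20 | cadd
   7 |   2 | cbeebeecceddedabaccadd
   8 |  19 | ccadd
   9 |   9 | cceddedabaccadd
  10 |  10 | ceddedabaccadd
  11 |  23 | d
  12 |  15 | dabaccadd
  13 |   1 | dcbeebeecceddedabaccadd
  14 |  22 | dd
  15 |  12 | ddedabaccadd
  16 |  13 | dedabaccadd
  17 |   5 | ebeecceddedabaccadd
  18 |   8 | ecceddedabaccadd
  19 |  14 | edabaccadd
  20 |   0 | edcbeebeecceddedabaccadd
  21 |  11 | eddedabaccadd
  22 |   4 | eebeecceddedabaccadd
  23 |   7 | eecceddedabaccadd

SA = [16, 18, 21, 17, 3, 6, 20, 2, 19, 9, 10, 23, 15, 1, 22, 12, 13, 5, 8, 14, 0, 11, 4, 7]
i: (SA[i-1],SA[i]) lcp shared
  1: (16,18) 1 'a'
  2: (18,21) 1 'a'
  3: (21,17) 0 ''
  4: (17,3) 1 'b'
  5: (3,6) 3 'bee'
  6: (6,20) 0 ''
  7: (20,2) 1 'c'
  8: (2,19) 1 'c'
  9: (19,9) 2 'cc'
  10: (9,10) 1 'c'
  11: (10,23) 0 ''
  12: (23,15) 1 'd'
  13: (15,1) 1 'd'
  14: (1,22) 1 'd'
  15: (22,12) 2 'dd'
  16: (12,13) 1 'd'
  17: (13,5) 0 ''
  18: (5,8) 1 'e'
  19: (8,14) 1 'e'
  20: (14,0) 2 'ed'
  21: (0,11) 2 'ed'
  22: (11,4) 1 'e'
  23: (4,7) 2 'ee'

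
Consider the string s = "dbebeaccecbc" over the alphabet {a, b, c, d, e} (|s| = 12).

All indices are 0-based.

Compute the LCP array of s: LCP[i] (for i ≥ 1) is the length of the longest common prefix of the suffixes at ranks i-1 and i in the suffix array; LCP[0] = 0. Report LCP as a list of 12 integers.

[0, 0, 1, 2, 0, 1, 1, 1, 0, 0, 1, 1]

rank | idx | suffix
   0 |   5 | accecbc
   1 |  10 | bc
   2 |   3 | beaccecbc
   3 |   1 | bebeaccecbc
   4 |  11 | c
   5 |   9 | cbc
   6 |   6 | ccecbc
   7 |   7 | cecbc
   8 |   0 | dbebeaccecbc
   9 |   4 | eaccecbc
  10 |   2 | ebeaccecbc
  11 |   8 | ecbc

SA = [5, 10, 3, 1, 11, 9, 6, 7, 0, 4, 2, 8]
i: (SA[i-1],SA[i]) lcp shared
  1: (5,10) 0 ''
  2: (10,3) 1 'b'
  3: (3,1) 2 'be'
  4: (1,11) 0 ''
  5: (11,9) 1 'c'
  6: (9,6) 1 'c'
  7: (6,7) 1 'c'
  8: (7,0) 0 ''
  9: (0,4) 0 ''
  10: (4,2) 1 'e'
  11: (2,8) 1 'e'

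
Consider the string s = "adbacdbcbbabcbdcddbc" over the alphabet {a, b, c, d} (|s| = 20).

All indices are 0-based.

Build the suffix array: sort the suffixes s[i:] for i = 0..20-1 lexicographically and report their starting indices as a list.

sorted suffixes:
  #0 SA[0]=10  'abcbdcddbc'
  #1 SA[1]=3  'acdbcbbabcbdcddbc'
  #2 SA[2]=0  'adbacdbcbbabcbdcddbc'
  #3 SA[3]=9  'babcbdcddbc'
  #4 SA[4]=2  'bacdbcbbabcbdcddbc'
  #5 SA[5]=8  'bbabcbdcddbc'
  #6 SA[6]=18  'bc'
  #7 SA[7]=6  'bcbbabcbdcddbc'
  #8 SA[8]=11  'bcbdcddbc'
  #9 SA[9]=13  'bdcddbc'
  #10 SA[10]=19  'c'
  #11 SA[11]=7  'cbbabcbdcddbc'
  #12 SA[12]=12  'cbdcddbc'
  #13 SA[13]=4  'cdbcbbabcbdcddbc'
  #14 SA[14]=15  'cddbc'
  #15 SA[15]=1  'dbacdbcbbabcbdcddbc'
  #16 SA[16]=17  'dbc'
  #17 SA[17]=5  'dbcbbabcbdcddbc'
  #18 SA[18]=14  'dcddbc'
  #19 SA[19]=16  'ddbc'

[10, 3, 0, 9, 2, 8, 18, 6, 11, 13, 19, 7, 12, 4, 15, 1, 17, 5, 14, 16]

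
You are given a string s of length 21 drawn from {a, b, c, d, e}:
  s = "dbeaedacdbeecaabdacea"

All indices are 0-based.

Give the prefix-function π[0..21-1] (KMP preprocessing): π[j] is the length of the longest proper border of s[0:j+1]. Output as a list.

π[0] = 0
j=1 s[j]='b': π[1]=0 (border '')
j=2 s[j]='e': π[2]=0 (border '')
j=3 s[j]='a': π[3]=0 (border '')
j=4 s[j]='e': π[4]=0 (border '')
j=5 s[j]='d': π[5]=1 (border 'd')
j=6 s[j]='a': k: 1→0; π[6]=0 (border '')
j=7 s[j]='c': π[7]=0 (border '')
j=8 s[j]='d': π[8]=1 (border 'd')
j=9 s[j]='b': π[9]=2 (border 'db')
j=10 s[j]='e': π[10]=3 (border 'dbe')
j=11 s[j]='e': k: 3→0; π[11]=0 (border '')
j=12 s[j]='c': π[12]=0 (border '')
j=13 s[j]='a': π[13]=0 (border '')
j=14 s[j]='a': π[14]=0 (border '')
j=15 s[j]='b': π[15]=0 (border '')
j=16 s[j]='d': π[16]=1 (border 'd')
j=17 s[j]='a': k: 1→0; π[17]=0 (border '')
j=18 s[j]='c': π[18]=0 (border '')
j=19 s[j]='e': π[19]=0 (border '')
j=20 s[j]='a': π[20]=0 (border '')

[0, 0, 0, 0, 0, 1, 0, 0, 1, 2, 3, 0, 0, 0, 0, 0, 1, 0, 0, 0, 0]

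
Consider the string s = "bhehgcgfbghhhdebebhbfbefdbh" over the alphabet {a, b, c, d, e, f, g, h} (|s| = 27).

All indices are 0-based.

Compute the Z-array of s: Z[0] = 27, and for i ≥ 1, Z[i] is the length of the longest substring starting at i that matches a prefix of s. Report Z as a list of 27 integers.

[27, 0, 0, 0, 0, 0, 0, 0, 1, 0, 0, 0, 0, 0, 0, 1, 0, 2, 0, 1, 0, 1, 0, 0, 0, 2, 0]

Z[0]=27
i=1: outside box; Z[1]=0
i=2: outside box; Z[2]=0
i=3: outside box; Z[3]=0
i=4: outside box; Z[4]=0
i=5: outside box; Z[5]=0
i=6: outside box; Z[6]=0
i=7: outside box; Z[7]=0
i=8: outside box; Z[8]=1 grow→box=[8,9)
i=9: outside box; Z[9]=0
i=10: outside box; Z[10]=0
i=11: outside box; Z[11]=0
i=12: outside box; Z[12]=0
i=13: outside box; Z[13]=0
i=14: outside box; Z[14]=0
i=15: outside box; Z[15]=1 grow→box=[15,16)
i=16: outside box; Z[16]=0
i=17: outside box; Z[17]=2 grow→box=[17,19)
i=18: min(r-i=1, Z[1]=0)=0; Z[18]=0
i=19: outside box; Z[19]=1 grow→box=[19,20)
i=20: outside box; Z[20]=0
i=21: outside box; Z[21]=1 grow→box=[21,22)
i=22: outside box; Z[22]=0
i=23: outside box; Z[23]=0
i=24: outside box; Z[24]=0
i=25: outside box; Z[25]=2 grow→box=[25,27)
i=26: min(r-i=1, Z[1]=0)=0; Z[26]=0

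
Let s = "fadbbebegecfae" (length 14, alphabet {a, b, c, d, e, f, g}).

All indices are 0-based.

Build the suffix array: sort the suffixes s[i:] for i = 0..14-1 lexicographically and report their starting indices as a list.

sorted suffixes:
  #0 SA[0]=1  'adbbebegecfae'
  #1 SA[1]=12  'ae'
  #2 SA[2]=3  'bbebegecfae'
  #3 SA[3]=4  'bebegecfae'
  #4 SA[4]=6  'begecfae'
  #5 SA[5]=10  'cfae'
  #6 SA[6]=2  'dbbebegecfae'
  #7 SA[7]=13  'e'
  #8 SA[8]=5  'ebegecfae'
  #9 SA[9]=9  'ecfae'
  #10 SA[10]=7  'egecfae'
  #11 SA[11]=0  'fadbbebegecfae'
  #12 SA[12]=11  'fae'
  #13 SA[13]=8  'gecfae'

[1, 12, 3, 4, 6, 10, 2, 13, 5, 9, 7, 0, 11, 8]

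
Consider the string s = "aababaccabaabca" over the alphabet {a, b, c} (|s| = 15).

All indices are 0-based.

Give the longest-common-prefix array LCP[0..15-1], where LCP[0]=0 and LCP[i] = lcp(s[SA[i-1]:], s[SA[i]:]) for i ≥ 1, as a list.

[0, 1, 3, 1, 3, 3, 2, 1, 0, 2, 2, 1, 0, 2, 1]

rank→(start, suffix):
  0 → (14, 'a')
  1 → (0, 'aababaccabaabca')
  2 → (10, 'aabca')
  3 → (8, 'abaabca')
  4 → (1, 'ababaccabaabca')
  5 → (3, 'abaccabaabca')
  6 → (11, 'abca')
  7 → (5, 'accabaabca')
  8 → (9, 'baabca')
  9 → (2, 'babaccabaabca')
  10 → (4, 'baccabaabca')
  11 → (12, 'bca')
  12 → (13, 'ca')
  13 → (7, 'cabaabca')
  14 → (6, 'ccabaabca')

SA = [14, 0, 10, 8, 1, 3, 11, 5, 9, 2, 4, 12, 13, 7, 6]
[i] adj suffixes → lcp
  [1] 14/0 → 1 ('a')
  [2] 0/10 → 3 ('aab')
  [3] 10/8 → 1 ('a')
  [4] 8/1 → 3 ('aba')
  [5] 1/3 → 3 ('aba')
  [6] 3/11 → 2 ('ab')
  [7] 11/5 → 1 ('a')
  [8] 5/9 → 0 ('')
  [9] 9/2 → 2 ('ba')
  [10] 2/4 → 2 ('ba')
  [11] 4/12 → 1 ('b')
  [12] 12/13 → 0 ('')
  [13] 13/7 → 2 ('ca')
  [14] 7/6 → 1 ('c')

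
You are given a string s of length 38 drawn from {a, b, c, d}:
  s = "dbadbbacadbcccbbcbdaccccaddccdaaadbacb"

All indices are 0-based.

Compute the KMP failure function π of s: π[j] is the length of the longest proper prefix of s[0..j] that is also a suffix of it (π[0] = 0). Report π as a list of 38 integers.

π[0] = 0
j=1 s[j]='b': π[1]=0 (border '')
j=2 s[j]='a': π[2]=0 (border '')
j=3 s[j]='d': π[3]=1 (border 'd')
j=4 s[j]='b': π[4]=2 (border 'db')
j=5 s[j]='b': k: 2→0; π[5]=0 (border '')
j=6 s[j]='a': π[6]=0 (border '')
j=7 s[j]='c': π[7]=0 (border '')
j=8 s[j]='a': π[8]=0 (border '')
j=9 s[j]='d': π[9]=1 (border 'd')
j=10 s[j]='b': π[10]=2 (border 'db')
j=11 s[j]='c': k: 2→0; π[11]=0 (border '')
j=12 s[j]='c': π[12]=0 (border '')
j=13 s[j]='c': π[13]=0 (border '')
j=14 s[j]='b': π[14]=0 (border '')
j=15 s[j]='b': π[15]=0 (border '')
j=16 s[j]='c': π[16]=0 (border '')
j=17 s[j]='b': π[17]=0 (border '')
j=18 s[j]='d': π[18]=1 (border 'd')
j=19 s[j]='a': k: 1→0; π[19]=0 (border '')
j=20 s[j]='c': π[20]=0 (border '')
j=21 s[j]='c': π[21]=0 (border '')
j=22 s[j]='c': π[22]=0 (border '')
j=23 s[j]='c': π[23]=0 (border '')
j=24 s[j]='a': π[24]=0 (border '')
j=25 s[j]='d': π[25]=1 (border 'd')
j=26 s[j]='d': k: 1→0; π[26]=1 (border 'd')
j=27 s[j]='c': k: 1→0; π[27]=0 (border '')
j=28 s[j]='c': π[28]=0 (border '')
j=29 s[j]='d': π[29]=1 (border 'd')
j=30 s[j]='a': k: 1→0; π[30]=0 (border '')
j=31 s[j]='a': π[31]=0 (border '')
j=32 s[j]='a': π[32]=0 (border '')
j=33 s[j]='d': π[33]=1 (border 'd')
j=34 s[j]='b': π[34]=2 (border 'db')
j=35 s[j]='a': π[35]=3 (border 'dba')
j=36 s[j]='c': k: 3→0; π[36]=0 (border '')
j=37 s[j]='b': π[37]=0 (border '')

[0, 0, 0, 1, 2, 0, 0, 0, 0, 1, 2, 0, 0, 0, 0, 0, 0, 0, 1, 0, 0, 0, 0, 0, 0, 1, 1, 0, 0, 1, 0, 0, 0, 1, 2, 3, 0, 0]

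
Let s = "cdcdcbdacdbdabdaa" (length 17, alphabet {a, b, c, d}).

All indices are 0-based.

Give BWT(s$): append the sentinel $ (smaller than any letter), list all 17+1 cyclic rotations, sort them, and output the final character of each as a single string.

aadddadcdad$bbbccc

rank  rotation            last
    0  $cdcdcbdacdbdabdaa  a
    1  a$cdcdcbdacdbdabda  a
    2  aa$cdcdcbdacdbdabd  d
    3  abdaa$cdcdcbdacdbd  d
    4  acdbdabdaa$cdcdcbd  d
    5  bdaa$cdcdcbdacdbda  a
    6  bdabdaa$cdcdcbdacd  d
    7  bdacdbdabdaa$cdcdc  c
    8  cbdacdbdabdaa$cdcd  d
    9  cdbdabdaa$cdcdcbda  a
   10  cdcbdacdbdabdaa$cd  d
   11  cdcdcbdacdbdabdaa$  $
   12  daa$cdcdcbdacdbdab  b
   13  dabdaa$cdcdcbdacdb  b
   14  dacdbdabdaa$cdcdcb  b
   15  dbdabdaa$cdcdcbdac  c
   16  dcbdacdbdabdaa$cdc  c
   17  dcdcbdacdbdabdaa$c  c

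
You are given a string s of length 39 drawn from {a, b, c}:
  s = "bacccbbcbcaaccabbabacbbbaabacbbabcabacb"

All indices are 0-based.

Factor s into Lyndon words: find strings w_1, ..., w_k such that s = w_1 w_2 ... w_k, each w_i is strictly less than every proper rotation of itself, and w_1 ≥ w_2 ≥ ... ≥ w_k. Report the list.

["b", "acccbbcbc", "aaccabbabacbbb", "aabacbbabcabacb"]

emit factor 1: 'b' (i=0, period=1)
emit factor 2: 'acccbbcbc' (i=1, period=9)
emit factor 3: 'aaccabbabacbbb' (i=10, period=14)
emit factor 4: 'aabacbbabcabacb' (i=24, period=15)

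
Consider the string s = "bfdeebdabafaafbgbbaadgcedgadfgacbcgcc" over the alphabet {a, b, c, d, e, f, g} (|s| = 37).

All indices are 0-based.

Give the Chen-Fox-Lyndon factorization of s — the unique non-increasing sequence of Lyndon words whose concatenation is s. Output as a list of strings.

["bfdee", "bd", "abaf", "aafbgbb", "aadgcedgadfgacbcgcc"]

emit factor 1: 'bfdee' (i=0, period=5)
emit factor 2: 'bd' (i=5, period=2)
emit factor 3: 'abaf' (i=7, period=4)
emit factor 4: 'aafbgbb' (i=11, period=7)
emit factor 5: 'aadgcedgadfgacbcgcc' (i=18, period=19)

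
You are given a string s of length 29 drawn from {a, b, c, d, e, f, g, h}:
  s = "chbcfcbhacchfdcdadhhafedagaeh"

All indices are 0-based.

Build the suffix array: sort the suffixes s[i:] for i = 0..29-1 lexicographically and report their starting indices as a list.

rank→(start, suffix):
  0 → (8, 'acchfdcdadhhafedagaeh')
  1 → (16, 'adhhafedagaeh')
  2 → (26, 'aeh')
  3 → (20, 'afedagaeh')
  4 → (24, 'agaeh')
  5 → (2, 'bcfcbhacchfdcdadhhafedagaeh')
  6 → (6, 'bhacchfdcdadhhafedagaeh')
  7 → (5, 'cbhacchfdcdadhhafedagaeh')
  8 → (9, 'cchfdcdadhhafedagaeh')
  9 → (14, 'cdadhhafedagaeh')
  10 → (3, 'cfcbhacchfdcdadhhafedagaeh')
  11 → (0, 'chbcfcbhacchfdcdadhhafedagaeh')
  12 → (10, 'chfdcdadhhafedagaeh')
  13 → (15, 'dadhhafedagaeh')
  14 → (23, 'dagaeh')
  15 → (13, 'dcdadhhafedagaeh')
  16 → (17, 'dhhafedagaeh')
  17 → (22, 'edagaeh')
  18 → (27, 'eh')
  19 → (4, 'fcbhacchfdcdadhhafedagaeh')
  20 → (12, 'fdcdadhhafedagaeh')
  21 → (21, 'fedagaeh')
  22 → (25, 'gaeh')
  23 → (28, 'h')
  24 → (7, 'hacchfdcdadhhafedagaeh')
  25 → (19, 'hafedagaeh')
  26 → (1, 'hbcfcbhacchfdcdadhhafedagaeh')
  27 → (11, 'hfdcdadhhafedagaeh')
  28 → (18, 'hhafedagaeh')

[8, 16, 26, 20, 24, 2, 6, 5, 9, 14, 3, 0, 10, 15, 23, 13, 17, 22, 27, 4, 12, 21, 25, 28, 7, 19, 1, 11, 18]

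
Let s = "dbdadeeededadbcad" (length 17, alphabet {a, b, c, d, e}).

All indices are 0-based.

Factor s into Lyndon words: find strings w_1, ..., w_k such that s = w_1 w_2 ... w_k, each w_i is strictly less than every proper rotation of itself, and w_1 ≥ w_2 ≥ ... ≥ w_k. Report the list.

["d", "bd", "adeeeded", "adbc", "ad"]

emit factor 1: 'd' (i=0, period=1)
emit factor 2: 'bd' (i=1, period=2)
emit factor 3: 'adeeeded' (i=3, period=8)
emit factor 4: 'adbc' (i=11, period=4)
emit factor 5: 'ad' (i=15, period=2)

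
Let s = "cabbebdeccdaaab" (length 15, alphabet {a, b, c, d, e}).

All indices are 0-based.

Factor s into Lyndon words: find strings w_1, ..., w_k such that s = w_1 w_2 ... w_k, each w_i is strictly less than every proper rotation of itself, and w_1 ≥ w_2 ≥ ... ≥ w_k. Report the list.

emit factor 1: 'c' (i=0, period=1)
emit factor 2: 'abbebdeccd' (i=1, period=10)
emit factor 3: 'aaab' (i=11, period=4)

["c", "abbebdeccd", "aaab"]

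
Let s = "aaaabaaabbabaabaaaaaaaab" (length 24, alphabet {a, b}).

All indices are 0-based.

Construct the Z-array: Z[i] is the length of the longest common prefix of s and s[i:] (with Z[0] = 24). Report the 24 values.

Z[0]=24
i=1: i≥r, start 0; Z[1]=3 extend→box=[1,4)
i=2: min(r-i=2, Z[1]=3)=2; Z[2]=2
i=3: min(r-i=1, Z[2]=2)=1; Z[3]=1
i=4: i≥r, start 0; Z[4]=0
i=5: i≥r, start 0; Z[5]=3 extend→box=[5,8)
i=6: min(r-i=2, Z[1]=3)=2; Z[6]=2
i=7: min(r-i=1, Z[2]=2)=1; Z[7]=1
i=8: i≥r, start 0; Z[8]=0
i=9: i≥r, start 0; Z[9]=0
i=10: i≥r, start 0; Z[10]=1 extend→box=[10,11)
i=11: i≥r, start 0; Z[11]=0
i=12: i≥r, start 0; Z[12]=2 extend→box=[12,14)
i=13: min(r-i=1, Z[1]=3)=1; Z[13]=1
i=14: i≥r, start 0; Z[14]=0
i=15: i≥r, start 0; Z[15]=4 extend→box=[15,19)
i=16: min(r-i=3, Z[1]=3)=3; Z[16]=4 extend→box=[16,20)
i=17: min(r-i=3, Z[1]=3)=3; Z[17]=4 extend→box=[17,21)
i=18: min(r-i=3, Z[1]=3)=3; Z[18]=4 extend→box=[18,22)
i=19: min(r-i=3, Z[1]=3)=3; Z[19]=5 extend→box=[19,24)
i=20: min(r-i=4, Z[1]=3)=3; Z[20]=3
i=21: min(r-i=3, Z[2]=2)=2; Z[21]=2
i=22: min(r-i=2, Z[3]=1)=1; Z[22]=1
i=23: min(r-i=1, Z[4]=0)=0; Z[23]=0

[24, 3, 2, 1, 0, 3, 2, 1, 0, 0, 1, 0, 2, 1, 0, 4, 4, 4, 4, 5, 3, 2, 1, 0]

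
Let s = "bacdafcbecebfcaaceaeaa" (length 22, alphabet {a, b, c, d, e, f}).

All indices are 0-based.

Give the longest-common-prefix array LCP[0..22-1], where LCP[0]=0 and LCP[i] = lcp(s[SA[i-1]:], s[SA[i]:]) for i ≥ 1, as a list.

rank→(start, suffix):
  0 → (21, 'a')
  1 → (20, 'aa')
  2 → (14, 'aaceaeaa')
  3 → (1, 'acdafcbecebfcaaceaeaa')
  4 → (15, 'aceaeaa')
  5 → (18, 'aeaa')
  6 → (4, 'afcbecebfcaaceaeaa')
  7 → (0, 'bacdafcbecebfcaaceaeaa')
  8 → (7, 'becebfcaaceaeaa')
  9 → (11, 'bfcaaceaeaa')
  10 → (13, 'caaceaeaa')
  11 → (6, 'cbecebfcaaceaeaa')
  12 → (2, 'cdafcbecebfcaaceaeaa')
  13 → (16, 'ceaeaa')
  14 → (9, 'cebfcaaceaeaa')
  15 → (3, 'dafcbecebfcaaceaeaa')
  16 → (19, 'eaa')
  17 → (17, 'eaeaa')
  18 → (10, 'ebfcaaceaeaa')
  19 → (8, 'ecebfcaaceaeaa')
  20 → (12, 'fcaaceaeaa')
  21 → (5, 'fcbecebfcaaceaeaa')

SA = [21, 20, 14, 1, 15, 18, 4, 0, 7, 11, 13, 6, 2, 16, 9, 3, 19, 17, 10, 8, 12, 5]
[i] adj suffixes → lcp
  [1] 21/20 → 1 ('a')
  [2] 20/14 → 2 ('aa')
  [3] 14/1 → 1 ('a')
  [4] 1/15 → 2 ('ac')
  [5] 15/18 → 1 ('a')
  [6] 18/4 → 1 ('a')
  [7] 4/0 → 0 ('')
  [8] 0/7 → 1 ('b')
  [9] 7/11 → 1 ('b')
  [10] 11/13 → 0 ('')
  [11] 13/6 → 1 ('c')
  [12] 6/2 → 1 ('c')
  [13] 2/16 → 1 ('c')
  [14] 16/9 → 2 ('ce')
  [15] 9/3 → 0 ('')
  [16] 3/19 → 0 ('')
  [17] 19/17 → 2 ('ea')
  [18] 17/10 → 1 ('e')
  [19] 10/8 → 1 ('e')
  [20] 8/12 → 0 ('')
  [21] 12/5 → 2 ('fc')

[0, 1, 2, 1, 2, 1, 1, 0, 1, 1, 0, 1, 1, 1, 2, 0, 0, 2, 1, 1, 0, 2]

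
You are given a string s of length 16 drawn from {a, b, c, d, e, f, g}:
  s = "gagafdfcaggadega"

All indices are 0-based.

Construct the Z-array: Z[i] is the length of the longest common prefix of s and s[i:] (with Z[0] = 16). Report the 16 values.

Z[0]=16
i=1: fresh scan; Z[1]=0
i=2: fresh scan; Z[2]=2 extend→box=[2,4)
i=3: min(r-i=1, Z[1]=0)=0; Z[3]=0
i=4: fresh scan; Z[4]=0
i=5: fresh scan; Z[5]=0
i=6: fresh scan; Z[6]=0
i=7: fresh scan; Z[7]=0
i=8: fresh scan; Z[8]=0
i=9: fresh scan; Z[9]=1 extend→box=[9,10)
i=10: fresh scan; Z[10]=2 extend→box=[10,12)
i=11: min(r-i=1, Z[1]=0)=0; Z[11]=0
i=12: fresh scan; Z[12]=0
i=13: fresh scan; Z[13]=0
i=14: fresh scan; Z[14]=2 extend→box=[14,16)
i=15: min(r-i=1, Z[1]=0)=0; Z[15]=0

[16, 0, 2, 0, 0, 0, 0, 0, 0, 1, 2, 0, 0, 0, 2, 0]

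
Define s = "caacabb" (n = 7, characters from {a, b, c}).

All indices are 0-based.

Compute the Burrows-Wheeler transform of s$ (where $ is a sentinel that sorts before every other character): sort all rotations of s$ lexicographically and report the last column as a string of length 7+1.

bccaba$a

rank  rotation  last
    0  $caacabb  b
    1  aacabb$c  c
    2  abb$caac  c
    3  acabb$ca  a
    4  b$caacab  b
    5  bb$caaca  a
    6  caacabb$  $
    7  cabb$caa  a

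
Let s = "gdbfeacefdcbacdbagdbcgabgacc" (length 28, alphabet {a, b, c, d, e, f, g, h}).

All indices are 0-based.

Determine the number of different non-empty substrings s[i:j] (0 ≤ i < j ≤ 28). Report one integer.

sorted suffixes:
  #0 SA[0]=22  'abgacc'
  #1 SA[1]=25  'acc'
  #2 SA[2]=12  'acdbagdbcgabgacc'
  #3 SA[3]=5  'acefdcbacdbagdbcgabgacc'
  #4 SA[4]=16  'agdbcgabgacc'
  #5 SA[5]=11  'bacdbagdbcgabgacc'
  #6 SA[6]=15  'bagdbcgabgacc'
  #7 SA[7]=19  'bcgabgacc'
  #8 SA[8]=2  'bfeacefdcbacdbagdbcgabgacc'
  #9 SA[9]=23  'bgacc'
  #10 SA[10]=27  'c'
  #11 SA[11]=10  'cbacdbagdbcgabgacc'
  #12 SA[12]=26  'cc'
  #13 SA[13]=13  'cdbagdbcgabgacc'
  #14 SA[14]=6  'cefdcbacdbagdbcgabgacc'
  #15 SA[15]=20  'cgabgacc'
  #16 SA[16]=14  'dbagdbcgabgacc'
  #17 SA[17]=18  'dbcgabgacc'
  #18 SA[18]=1  'dbfeacefdcbacdbagdbcgabgacc'
  #19 SA[19]=9  'dcbacdbagdbcgabgacc'
  #20 SA[20]=4  'eacefdcbacdbagdbcgabgacc'
  #21 SA[21]=7  'efdcbacdbagdbcgabgacc'
  #22 SA[22]=8  'fdcbacdbagdbcgabgacc'
  #23 SA[23]=3  'feacefdcbacdbagdbcgabgacc'
  #24 SA[24]=21  'gabgacc'
  #25 SA[25]=24  'gacc'
  #26 SA[26]=17  'gdbcgabgacc'
  #27 SA[27]=0  'gdbfeacefdcbacdbagdbcgabgacc'

SA = [22, 25, 12, 5, 16, 11, 15, 19, 2, 23, 27, 10, 26, 13, 6, 20, 14, 18, 1, 9, 4, 7, 8, 3, 21, 24, 17, 0]
rank  pair      lcp
   1  s[22:],s[25:]  1  'a'
   2  s[25:],s[12:]  2  'ac'
   3  s[12:],s[5:]  2  'ac'
   4  s[5:],s[16:]  1  'a'
   5  s[16:],s[11:]  0  ''
   6  s[11:],s[15:]  2  'ba'
   7  s[15:],s[19:]  1  'b'
   8  s[19:],s[2:]  1  'b'
   9  s[2:],s[23:]  1  'b'
  10  s[23:],s[27:]  0  ''
  11  s[27:],s[10:]  1  'c'
  12  s[10:],s[26:]  1  'c'
  13  s[26:],s[13:]  1  'c'
  14  s[13:],s[6:]  1  'c'
  15  s[6:],s[20:]  1  'c'
  16  s[20:],s[14:]  0  ''
  17  s[14:],s[18:]  2  'db'
  18  s[18:],s[1:]  2  'db'
  19  s[1:],s[9:]  1  'd'
  20  s[9:],s[4:]  0  ''
  21  s[4:],s[7:]  1  'e'
  22  s[7:],s[8:]  0  ''
  23  s[8:],s[3:]  1  'f'
  24  s[3:],s[21:]  0  ''
  25  s[21:],s[24:]  2  'ga'
  26  s[24:],s[17:]  1  'g'
  27  s[17:],s[0:]  3  'gdb'

n(n+1)/2 = 28·29/2 = 406
Σ LCP = 0 + 1 + 2 + 2 + 1 + 0 + 2 + 1 + 1 + 1 + 0 + 1 + 1 + 1 + 1 + 1 + 0 + 2 + 2 + 1 + 0 + 1 + 0 + 1 + 0 + 2 + 1 + 3 = 29
distinct = 406 − 29 = 377

377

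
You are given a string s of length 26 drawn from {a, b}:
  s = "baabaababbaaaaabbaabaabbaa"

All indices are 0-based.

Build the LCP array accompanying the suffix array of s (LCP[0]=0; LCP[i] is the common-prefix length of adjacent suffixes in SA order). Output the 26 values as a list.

[0, 1, 2, 4, 3, 2, 6, 4, 3, 6, 1, 5, 3, 2, 5, 5, 0, 3, 3, 7, 5, 4, 2, 1, 4, 4]

rank | idx | suffix
   0 |  25 | a
   1 |  24 | aa
   2 |  10 | aaaaabbaabaabbaa
   3 |  11 | aaaabbaabaabbaa
   4 |  12 | aaabbaabaabbaa
   5 |   1 | aabaababbaaaaabbaabaabbaa
   6 |  17 | aabaabbaa
   7 |   4 | aababbaaaaabbaabaabbaa
   8 |  20 | aabbaa
   9 |  13 | aabbaabaabbaa
  10 |   2 | abaababbaaaaabbaabaabbaa
  11 |  18 | abaabbaa
  12 |   5 | ababbaaaaabbaabaabbaa
  13 |  21 | abbaa
  14 |   7 | abbaaaaabbaabaabbaa
  15 |  14 | abbaabaabbaa
  16 |  23 | baa
  17 |   9 | baaaaabbaabaabbaa
  18 |   0 | baabaababbaaaaabbaabaabbaa
  19 |  16 | baabaabbaa
  20 |   3 | baababbaaaaabbaabaabbaa
  21 |  19 | baabbaa
  22 |   6 | babbaaaaabbaabaabbaa
  23 |  22 | bbaa
  24 |   8 | bbaaaaabbaabaabbaa
  25 |  15 | bbaabaabbaa

SA = [25, 24, 10, 11, 12, 1, 17, 4, 20, 13, 2, 18, 5, 21, 7, 14, 23, 9, 0, 16, 3, 19, 6, 22, 8, 15]
i: (SA[i-1],SA[i]) lcp shared
  1: (25,24) 1 'a'
  2: (24,10) 2 'aa'
  3: (10,11) 4 'aaaa'
  4: (11,12) 3 'aaa'
  5: (12,1) 2 'aa'
  6: (1,17) 6 'aabaab'
  7: (17,4) 4 'aaba'
  8: (4,20) 3 'aab'
  9: (20,13) 6 'aabbaa'
  10: (13,2) 1 'a'
  11: (2,18) 5 'abaab'
  12: (18,5) 3 'aba'
  13: (5,21) 2 'ab'
  14: (21,7) 5 'abbaa'
  15: (7,14) 5 'abbaa'
  16: (14,23) 0 ''
  17: (23,9) 3 'baa'
  18: (9,0) 3 'baa'
  19: (0,16) 7 'baabaab'
  20: (16,3) 5 'baaba'
  21: (3,19) 4 'baab'
  22: (19,6) 2 'ba'
  23: (6,22) 1 'b'
  24: (22,8) 4 'bbaa'
  25: (8,15) 4 'bbaa'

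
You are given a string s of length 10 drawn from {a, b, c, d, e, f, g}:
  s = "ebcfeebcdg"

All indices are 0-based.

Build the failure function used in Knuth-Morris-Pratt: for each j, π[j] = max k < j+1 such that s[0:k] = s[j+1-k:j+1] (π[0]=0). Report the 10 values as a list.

π[0] = 0
j=1 s[j]='b': π[1]=0 (border '')
j=2 s[j]='c': π[2]=0 (border '')
j=3 s[j]='f': π[3]=0 (border '')
j=4 s[j]='e': π[4]=1 (border 'e')
j=5 s[j]='e': k: 1→0; π[5]=1 (border 'e')
j=6 s[j]='b': π[6]=2 (border 'eb')
j=7 s[j]='c': π[7]=3 (border 'ebc')
j=8 s[j]='d': k: 3→0; π[8]=0 (border '')
j=9 s[j]='g': π[9]=0 (border '')

[0, 0, 0, 0, 1, 1, 2, 3, 0, 0]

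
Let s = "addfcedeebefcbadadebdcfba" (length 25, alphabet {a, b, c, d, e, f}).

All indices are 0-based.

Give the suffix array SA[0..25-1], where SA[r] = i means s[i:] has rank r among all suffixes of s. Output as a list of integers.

sorted suffixes:
  #0 SA[0]=24  'a'
  #1 SA[1]=14  'adadebdcfba'
  #2 SA[2]=0  'addfcedeebefcbadadebdcfba'
  #3 SA[3]=16  'adebdcfba'
  #4 SA[4]=23  'ba'
  #5 SA[5]=13  'badadebdcfba'
  #6 SA[6]=19  'bdcfba'
  #7 SA[7]=9  'befcbadadebdcfba'
  #8 SA[8]=12  'cbadadebdcfba'
  #9 SA[9]=4  'cedeebefcbadadebdcfba'
  #10 SA[10]=21  'cfba'
  #11 SA[11]=15  'dadebdcfba'
  #12 SA[12]=20  'dcfba'
  #13 SA[13]=1  'ddfcedeebefcbadadebdcfba'
  #14 SA[14]=17  'debdcfba'
  #15 SA[15]=6  'deebefcbadadebdcfba'
  #16 SA[16]=2  'dfcedeebefcbadadebdcfba'
  #17 SA[17]=18  'ebdcfba'
  #18 SA[18]=8  'ebefcbadadebdcfba'
  #19 SA[19]=5  'edeebefcbadadebdcfba'
  #20 SA[20]=7  'eebefcbadadebdcfba'
  #21 SA[21]=10  'efcbadadebdcfba'
  #22 SA[22]=22  'fba'
  #23 SA[23]=11  'fcbadadebdcfba'
  #24 SA[24]=3  'fcedeebefcbadadebdcfba'

[24, 14, 0, 16, 23, 13, 19, 9, 12, 4, 21, 15, 20, 1, 17, 6, 2, 18, 8, 5, 7, 10, 22, 11, 3]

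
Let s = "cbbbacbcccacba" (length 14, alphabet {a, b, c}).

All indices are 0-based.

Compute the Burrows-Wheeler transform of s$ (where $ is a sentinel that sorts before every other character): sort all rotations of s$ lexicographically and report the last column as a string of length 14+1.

abcbcbbccca$acb

rank  rotation         last
    0  $cbbbacbcccacba  a
    1  a$cbbbacbcccacb  b
    2  acba$cbbbacbccc  c
    3  acbcccacba$cbbb  b
    4  ba$cbbbacbcccac  c
    5  bacbcccacba$cbb  b
    6  bbacbcccacba$cb  b
    7  bbbacbcccacba$c  c
    8  bcccacba$cbbbac  c
    9  cacba$cbbbacbcc  c
   10  cba$cbbbacbccca  a
   11  cbbbacbcccacba$  $
   12  cbcccacba$cbbba  a
   13  ccacba$cbbbacbc  c
   14  cccacba$cbbbacb  b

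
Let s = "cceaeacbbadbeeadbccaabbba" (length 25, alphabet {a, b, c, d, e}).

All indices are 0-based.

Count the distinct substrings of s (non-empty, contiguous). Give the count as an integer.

sorted suffixes:
  #0 SA[0]=24  'a'
  #1 SA[1]=19  'aabbba'
  #2 SA[2]=20  'abbba'
  #3 SA[3]=5  'acbbadbeeadbccaabbba'
  #4 SA[4]=14  'adbccaabbba'
  #5 SA[5]=9  'adbeeadbccaabbba'
  #6 SA[6]=3  'aeacbbadbeeadbccaabbba'
  #7 SA[7]=23  'ba'
  #8 SA[8]=8  'badbeeadbccaabbba'
  #9 SA[9]=22  'bba'
  #10 SA[10]=7  'bbadbeeadbccaabbba'
  #11 SA[11]=21  'bbba'
  #12 SA[12]=16  'bccaabbba'
  #13 SA[13]=11  'beeadbccaabbba'
  #14 SA[14]=18  'caabbba'
  #15 SA[15]=6  'cbbadbeeadbccaabbba'
  #16 SA[16]=17  'ccaabbba'
  #17 SA[17]=0  'cceaeacbbadbeeadbccaabbba'
  #18 SA[18]=1  'ceaeacbbadbeeadbccaabbba'
  #19 SA[19]=15  'dbccaabbba'
  #20 SA[20]=10  'dbeeadbccaabbba'
  #21 SA[21]=4  'eacbbadbeeadbccaabbba'
  #22 SA[22]=13  'eadbccaabbba'
  #23 SA[23]=2  'eaeacbbadbeeadbccaabbba'
  #24 SA[24]=12  'eeadbccaabbba'

SA = [24, 19, 20, 5, 14, 9, 3, 23, 8, 22, 7, 21, 16, 11, 18, 6, 17, 0, 1, 15, 10, 4, 13, 2, 12]
i: (SA[i-1],SA[i]) lcp shared
  1: (24,19) 1 'a'
  2: (19,20) 1 'a'
  3: (20,5) 1 'a'
  4: (5,14) 1 'a'
  5: (14,9) 3 'adb'
  6: (9,3) 1 'a'
  7: (3,23) 0 ''
  8: (23,8) 2 'ba'
  9: (8,22) 1 'b'
  10: (22,7) 3 'bba'
  11: (7,21) 2 'bb'
  12: (21,16) 1 'b'
  13: (16,11) 1 'b'
  14: (11,18) 0 ''
  15: (18,6) 1 'c'
  16: (6,17) 1 'c'
  17: (17,0) 2 'cc'
  18: (0,1) 1 'c'
  19: (1,15) 0 ''
  20: (15,10) 2 'db'
  21: (10,4) 0 ''
  22: (4,13) 2 'ea'
  23: (13,2) 2 'ea'
  24: (2,12) 1 'e'

n(n+1)/2 = 25·26/2 = 325
Σ LCP = 0 + 1 + 1 + 1 + 1 + 3 + 1 + 0 + 2 + 1 + 3 + 2 + 1 + 1 + 0 + 1 + 1 + 2 + 1 + 0 + 2 + 0 + 2 + 2 + 1 = 30
distinct = 325 − 30 = 295

295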